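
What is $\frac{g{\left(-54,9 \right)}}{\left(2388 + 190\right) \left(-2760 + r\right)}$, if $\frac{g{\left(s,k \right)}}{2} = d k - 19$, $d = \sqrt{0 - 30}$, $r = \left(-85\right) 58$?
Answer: $\frac{19}{9912410} - \frac{9 i \sqrt{30}}{9912410} \approx 1.9168 \cdot 10^{-6} - 4.9731 \cdot 10^{-6} i$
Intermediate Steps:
$r = -4930$
$d = i \sqrt{30}$ ($d = \sqrt{-30} = i \sqrt{30} \approx 5.4772 i$)
$g{\left(s,k \right)} = -38 + 2 i k \sqrt{30}$ ($g{\left(s,k \right)} = 2 \left(i \sqrt{30} k - 19\right) = 2 \left(i k \sqrt{30} - 19\right) = 2 \left(-19 + i k \sqrt{30}\right) = -38 + 2 i k \sqrt{30}$)
$\frac{g{\left(-54,9 \right)}}{\left(2388 + 190\right) \left(-2760 + r\right)} = \frac{-38 + 2 i 9 \sqrt{30}}{\left(2388 + 190\right) \left(-2760 - 4930\right)} = \frac{-38 + 18 i \sqrt{30}}{2578 \left(-7690\right)} = \frac{-38 + 18 i \sqrt{30}}{-19824820} = \left(-38 + 18 i \sqrt{30}\right) \left(- \frac{1}{19824820}\right) = \frac{19}{9912410} - \frac{9 i \sqrt{30}}{9912410}$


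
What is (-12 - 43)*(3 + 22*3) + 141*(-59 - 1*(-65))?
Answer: -2949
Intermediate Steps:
(-12 - 43)*(3 + 22*3) + 141*(-59 - 1*(-65)) = -55*(3 + 66) + 141*(-59 + 65) = -55*69 + 141*6 = -3795 + 846 = -2949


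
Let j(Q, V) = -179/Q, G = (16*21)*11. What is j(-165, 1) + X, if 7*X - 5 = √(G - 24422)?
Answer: 2078/1155 + I*√20726/7 ≈ 1.7991 + 20.566*I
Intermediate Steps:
G = 3696 (G = 336*11 = 3696)
X = 5/7 + I*√20726/7 (X = 5/7 + √(3696 - 24422)/7 = 5/7 + √(-20726)/7 = 5/7 + (I*√20726)/7 = 5/7 + I*√20726/7 ≈ 0.71429 + 20.566*I)
j(-165, 1) + X = -179/(-165) + (5/7 + I*√20726/7) = -179*(-1/165) + (5/7 + I*√20726/7) = 179/165 + (5/7 + I*√20726/7) = 2078/1155 + I*√20726/7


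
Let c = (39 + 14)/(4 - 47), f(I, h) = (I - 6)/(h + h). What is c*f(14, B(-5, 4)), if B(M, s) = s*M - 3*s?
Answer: 53/344 ≈ 0.15407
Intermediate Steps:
B(M, s) = -3*s + M*s (B(M, s) = M*s - 3*s = -3*s + M*s)
f(I, h) = (-6 + I)/(2*h) (f(I, h) = (-6 + I)/((2*h)) = (-6 + I)*(1/(2*h)) = (-6 + I)/(2*h))
c = -53/43 (c = 53/(-43) = 53*(-1/43) = -53/43 ≈ -1.2326)
c*f(14, B(-5, 4)) = -53*(-6 + 14)/(86*(4*(-3 - 5))) = -53*8/(86*(4*(-8))) = -53*8/(86*(-32)) = -53*(-1)*8/(86*32) = -53/43*(-1/8) = 53/344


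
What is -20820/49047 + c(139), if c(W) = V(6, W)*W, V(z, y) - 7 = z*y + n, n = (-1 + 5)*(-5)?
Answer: 1865724591/16349 ≈ 1.1412e+5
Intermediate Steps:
n = -20 (n = 4*(-5) = -20)
V(z, y) = -13 + y*z (V(z, y) = 7 + (z*y - 20) = 7 + (y*z - 20) = 7 + (-20 + y*z) = -13 + y*z)
c(W) = W*(-13 + 6*W) (c(W) = (-13 + W*6)*W = (-13 + 6*W)*W = W*(-13 + 6*W))
-20820/49047 + c(139) = -20820/49047 + 139*(-13 + 6*139) = -20820*1/49047 + 139*(-13 + 834) = -6940/16349 + 139*821 = -6940/16349 + 114119 = 1865724591/16349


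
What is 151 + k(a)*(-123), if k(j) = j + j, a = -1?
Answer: 397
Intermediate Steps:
k(j) = 2*j
151 + k(a)*(-123) = 151 + (2*(-1))*(-123) = 151 - 2*(-123) = 151 + 246 = 397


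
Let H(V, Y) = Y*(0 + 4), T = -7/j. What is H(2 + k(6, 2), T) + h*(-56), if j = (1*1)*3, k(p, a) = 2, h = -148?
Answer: 24836/3 ≈ 8278.7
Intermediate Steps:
j = 3 (j = 1*3 = 3)
T = -7/3 ≈ -2.3333
H(V, Y) = 4*Y (H(V, Y) = Y*4 = 4*Y)
H(2 + k(6, 2), T) + h*(-56) = 4*(-7/3) - 148*(-56) = -28/3 + 8288 = 24836/3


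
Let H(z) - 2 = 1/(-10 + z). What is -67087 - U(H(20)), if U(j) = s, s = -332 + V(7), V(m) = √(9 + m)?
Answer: -66759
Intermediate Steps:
H(z) = 2 + 1/(-10 + z)
s = -328 (s = -332 + √(9 + 7) = -332 + √16 = -332 + 4 = -328)
U(j) = -328
-67087 - U(H(20)) = -67087 - 1*(-328) = -67087 + 328 = -66759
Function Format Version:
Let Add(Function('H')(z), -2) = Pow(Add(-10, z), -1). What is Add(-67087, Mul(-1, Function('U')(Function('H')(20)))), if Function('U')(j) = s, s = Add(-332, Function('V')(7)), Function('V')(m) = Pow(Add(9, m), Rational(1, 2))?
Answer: -66759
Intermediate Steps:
Function('H')(z) = Add(2, Pow(Add(-10, z), -1))
s = -328 (s = Add(-332, Pow(Add(9, 7), Rational(1, 2))) = Add(-332, Pow(16, Rational(1, 2))) = Add(-332, 4) = -328)
Function('U')(j) = -328
Add(-67087, Mul(-1, Function('U')(Function('H')(20)))) = Add(-67087, Mul(-1, -328)) = Add(-67087, 328) = -66759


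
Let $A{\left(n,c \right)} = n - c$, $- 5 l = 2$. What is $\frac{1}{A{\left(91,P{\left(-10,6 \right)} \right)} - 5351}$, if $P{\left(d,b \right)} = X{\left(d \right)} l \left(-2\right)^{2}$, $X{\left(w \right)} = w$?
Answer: $- \frac{1}{5276} \approx -0.00018954$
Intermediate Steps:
$l = - \frac{2}{5}$ ($l = \left(- \frac{1}{5}\right) 2 = - \frac{2}{5} \approx -0.4$)
$P{\left(d,b \right)} = - \frac{8 d}{5}$ ($P{\left(d,b \right)} = d \left(- \frac{2}{5}\right) \left(-2\right)^{2} = - \frac{2 d}{5} \cdot 4 = - \frac{8 d}{5}$)
$\frac{1}{A{\left(91,P{\left(-10,6 \right)} \right)} - 5351} = \frac{1}{\left(91 - \left(- \frac{8}{5}\right) \left(-10\right)\right) - 5351} = \frac{1}{\left(91 - 16\right) - 5351} = \frac{1}{75 - 5351} = \frac{1}{-5276} = - \frac{1}{5276}$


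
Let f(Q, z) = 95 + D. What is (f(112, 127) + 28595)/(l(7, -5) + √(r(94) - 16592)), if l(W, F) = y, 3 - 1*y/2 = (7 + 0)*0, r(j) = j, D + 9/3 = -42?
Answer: 85935/8267 - 28645*I*√16498/16534 ≈ 10.395 - 222.53*I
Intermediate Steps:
D = -45 (D = -3 - 42 = -45)
f(Q, z) = 50 (f(Q, z) = 95 - 45 = 50)
y = 6 (y = 6 - 2*(7 + 0)*0 = 6 - 14*0 = 6 - 2*0 = 6 + 0 = 6)
l(W, F) = 6
(f(112, 127) + 28595)/(l(7, -5) + √(r(94) - 16592)) = (50 + 28595)/(6 + √(94 - 16592)) = 28645/(6 + √(-16498)) = 28645/(6 + I*√16498)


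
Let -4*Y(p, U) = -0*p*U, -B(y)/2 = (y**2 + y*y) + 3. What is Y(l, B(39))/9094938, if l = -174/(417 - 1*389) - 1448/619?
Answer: 0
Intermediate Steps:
B(y) = -6 - 4*y**2 (B(y) = -2*((y**2 + y*y) + 3) = -2*((y**2 + y**2) + 3) = -2*(2*y**2 + 3) = -2*(3 + 2*y**2) = -6 - 4*y**2)
l = -74125/8666 (l = -174/(417 - 389) - 1448*1/619 = -174/28 - 1448/619 = -174*1/28 - 1448/619 = -87/14 - 1448/619 = -74125/8666 ≈ -8.5535)
Y(p, U) = 0 (Y(p, U) = -(-1)*(0*p)*U/4 = -(-1)*0*U/4 = -(-1)*0/4 = -1/4*0 = 0)
Y(l, B(39))/9094938 = 0/9094938 = 0*(1/9094938) = 0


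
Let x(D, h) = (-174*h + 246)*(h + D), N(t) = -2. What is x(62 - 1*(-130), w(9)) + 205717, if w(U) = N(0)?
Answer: 318577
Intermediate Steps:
w(U) = -2
x(D, h) = (246 - 174*h)*(D + h)
x(62 - 1*(-130), w(9)) + 205717 = (-174*(-2)**2 + 246*(62 - 1*(-130)) + 246*(-2) - 174*(62 - 1*(-130))*(-2)) + 205717 = (-174*4 + 246*(62 + 130) - 492 - 174*(62 + 130)*(-2)) + 205717 = (-696 + 246*192 - 492 - 174*192*(-2)) + 205717 = (-696 + 47232 - 492 + 66816) + 205717 = 112860 + 205717 = 318577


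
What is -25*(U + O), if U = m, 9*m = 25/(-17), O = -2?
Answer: 8275/153 ≈ 54.085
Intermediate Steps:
m = -25/153 (m = (25/(-17))/9 = (25*(-1/17))/9 = (1/9)*(-25/17) = -25/153 ≈ -0.16340)
U = -25/153 ≈ -0.16340
-25*(U + O) = -25*(-25/153 - 2) = -25*(-331/153) = 8275/153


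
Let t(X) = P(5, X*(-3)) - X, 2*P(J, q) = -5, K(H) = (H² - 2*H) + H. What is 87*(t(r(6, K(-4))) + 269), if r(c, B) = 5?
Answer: 45501/2 ≈ 22751.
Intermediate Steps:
K(H) = H² - H
P(J, q) = -5/2 (P(J, q) = (½)*(-5) = -5/2)
t(X) = -5/2 - X
87*(t(r(6, K(-4))) + 269) = 87*((-5/2 - 1*5) + 269) = 87*((-5/2 - 5) + 269) = 87*(-15/2 + 269) = 87*(523/2) = 45501/2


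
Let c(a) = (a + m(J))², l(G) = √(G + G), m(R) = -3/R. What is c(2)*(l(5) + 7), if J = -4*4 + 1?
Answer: 847/25 + 121*√10/25 ≈ 49.185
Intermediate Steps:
J = -15 (J = -16 + 1 = -15)
l(G) = √2*√G (l(G) = √(2*G) = √2*√G)
c(a) = (⅕ + a)² (c(a) = (a - 3/(-15))² = (a - 3*(-1/15))² = (a + ⅕)² = (⅕ + a)²)
c(2)*(l(5) + 7) = ((1 + 5*2)²/25)*(√2*√5 + 7) = ((1 + 10)²/25)*(√10 + 7) = ((1/25)*11²)*(7 + √10) = ((1/25)*121)*(7 + √10) = 121*(7 + √10)/25 = 847/25 + 121*√10/25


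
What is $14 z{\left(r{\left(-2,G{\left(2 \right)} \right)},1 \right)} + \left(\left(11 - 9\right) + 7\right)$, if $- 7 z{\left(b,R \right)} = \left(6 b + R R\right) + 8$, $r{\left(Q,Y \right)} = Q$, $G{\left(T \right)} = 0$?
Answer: $15$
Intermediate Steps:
$z{\left(b,R \right)} = - \frac{8}{7} - \frac{6 b}{7} - \frac{R^{2}}{7}$ ($z{\left(b,R \right)} = - \frac{\left(6 b + R R\right) + 8}{7} = - \frac{\left(6 b + R^{2}\right) + 8}{7} = - \frac{\left(R^{2} + 6 b\right) + 8}{7} = - \frac{8 + R^{2} + 6 b}{7} = - \frac{8}{7} - \frac{6 b}{7} - \frac{R^{2}}{7}$)
$14 z{\left(r{\left(-2,G{\left(2 \right)} \right)},1 \right)} + \left(\left(11 - 9\right) + 7\right) = 14 \left(- \frac{8}{7} - - \frac{12}{7} - \frac{1^{2}}{7}\right) + \left(\left(11 - 9\right) + 7\right) = 14 \left(- \frac{8}{7} + \frac{12}{7} - \frac{1}{7}\right) + \left(2 + 7\right) = 14 \left(- \frac{8}{7} + \frac{12}{7} - \frac{1}{7}\right) + 9 = 14 \cdot \frac{3}{7} + 9 = 6 + 9 = 15$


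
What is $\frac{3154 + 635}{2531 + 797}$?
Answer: $\frac{3789}{3328} \approx 1.1385$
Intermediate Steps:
$\frac{3154 + 635}{2531 + 797} = \frac{3789}{3328}$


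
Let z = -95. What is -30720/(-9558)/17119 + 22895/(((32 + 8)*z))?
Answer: -6572001847/1090822680 ≈ -6.0248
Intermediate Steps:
-30720/(-9558)/17119 + 22895/(((32 + 8)*z)) = -30720/(-9558)/17119 + 22895/(((32 + 8)*(-95))) = -30720*(-1/9558)*(1/17119) + 22895/((40*(-95))) = (5120/1593)*(1/17119) + 22895/(-3800) = 5120/27270567 + 22895*(-1/3800) = 5120/27270567 - 241/40 = -6572001847/1090822680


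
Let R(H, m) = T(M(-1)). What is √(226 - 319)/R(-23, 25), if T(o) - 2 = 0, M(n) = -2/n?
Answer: I*√93/2 ≈ 4.8218*I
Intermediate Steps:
T(o) = 2 (T(o) = 2 + 0 = 2)
R(H, m) = 2
√(226 - 319)/R(-23, 25) = √(226 - 319)/2 = √(-93)*(½) = (I*√93)*(½) = I*√93/2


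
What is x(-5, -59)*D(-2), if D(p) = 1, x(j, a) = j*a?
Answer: 295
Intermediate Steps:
x(j, a) = a*j
x(-5, -59)*D(-2) = -59*(-5)*1 = 295*1 = 295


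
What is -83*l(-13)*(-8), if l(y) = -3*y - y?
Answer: 34528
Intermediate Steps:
l(y) = -4*y
-83*l(-13)*(-8) = -(-332)*(-13)*(-8) = -83*52*(-8) = -4316*(-8) = 34528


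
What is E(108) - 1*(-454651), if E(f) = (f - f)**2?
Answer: 454651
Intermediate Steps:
E(f) = 0 (E(f) = 0**2 = 0)
E(108) - 1*(-454651) = 0 - 1*(-454651) = 0 + 454651 = 454651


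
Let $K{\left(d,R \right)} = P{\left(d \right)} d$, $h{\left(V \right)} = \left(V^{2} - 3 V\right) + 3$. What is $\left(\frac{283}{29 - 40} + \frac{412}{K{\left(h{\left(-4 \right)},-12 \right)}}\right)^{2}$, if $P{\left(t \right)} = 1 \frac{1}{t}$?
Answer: $\frac{18054001}{121} \approx 1.4921 \cdot 10^{5}$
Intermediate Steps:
$P{\left(t \right)} = \frac{1}{t}$
$h{\left(V \right)} = 3 + V^{2} - 3 V$
$K{\left(d,R \right)} = 1$ ($K{\left(d,R \right)} = \frac{d}{d} = 1$)
$\left(\frac{283}{29 - 40} + \frac{412}{K{\left(h{\left(-4 \right)},-12 \right)}}\right)^{2} = \left(\frac{283}{29 - 40} + \frac{412}{1}\right)^{2} = \left(\frac{283}{-11} + 412 \cdot 1\right)^{2} = \left(283 \left(- \frac{1}{11}\right) + 412\right)^{2} = \left(- \frac{283}{11} + 412\right)^{2} = \left(\frac{4249}{11}\right)^{2} = \frac{18054001}{121}$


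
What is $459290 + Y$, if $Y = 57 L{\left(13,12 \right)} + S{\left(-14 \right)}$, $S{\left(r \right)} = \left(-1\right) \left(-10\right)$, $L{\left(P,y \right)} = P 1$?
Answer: $460041$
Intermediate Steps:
$L{\left(P,y \right)} = P$
$S{\left(r \right)} = 10$
$Y = 751$ ($Y = 57 \cdot 13 + 10 = 741 + 10 = 751$)
$459290 + Y = 459290 + 751 = 460041$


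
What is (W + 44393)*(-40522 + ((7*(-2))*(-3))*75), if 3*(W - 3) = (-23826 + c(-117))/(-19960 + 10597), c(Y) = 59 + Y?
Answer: -46605243219616/28089 ≈ -1.6592e+9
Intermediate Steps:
W = 108151/28089 (W = 3 + ((-23826 + (59 - 117))/(-19960 + 10597))/3 = 3 + ((-23826 - 58)/(-9363))/3 = 3 + (-23884*(-1/9363))/3 = 3 + (1/3)*(23884/9363) = 3 + 23884/28089 = 108151/28089 ≈ 3.8503)
(W + 44393)*(-40522 + ((7*(-2))*(-3))*75) = (108151/28089 + 44393)*(-40522 + ((7*(-2))*(-3))*75) = 1247063128*(-40522 - 14*(-3)*75)/28089 = 1247063128*(-40522 + 42*75)/28089 = 1247063128*(-40522 + 3150)/28089 = (1247063128/28089)*(-37372) = -46605243219616/28089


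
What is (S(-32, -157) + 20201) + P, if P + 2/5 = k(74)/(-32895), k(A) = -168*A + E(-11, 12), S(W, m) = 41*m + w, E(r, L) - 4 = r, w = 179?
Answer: 458654266/32895 ≈ 13943.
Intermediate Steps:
E(r, L) = 4 + r
S(W, m) = 179 + 41*m (S(W, m) = 41*m + 179 = 179 + 41*m)
k(A) = -7 - 168*A (k(A) = -168*A + (4 - 11) = -168*A - 7 = -7 - 168*A)
P = -719/32895 (P = -2/5 + (-7 - 168*74)/(-32895) = -2/5 + (-7 - 12432)*(-1/32895) = -2/5 - 12439*(-1/32895) = -2/5 + 12439/32895 = -719/32895 ≈ -0.021857)
(S(-32, -157) + 20201) + P = ((179 + 41*(-157)) + 20201) - 719/32895 = ((179 - 6437) + 20201) - 719/32895 = (-6258 + 20201) - 719/32895 = 13943 - 719/32895 = 458654266/32895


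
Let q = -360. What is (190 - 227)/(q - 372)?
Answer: 37/732 ≈ 0.050546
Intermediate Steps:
(190 - 227)/(q - 372) = (190 - 227)/(-360 - 372) = -37/(-732) = -37*(-1/732) = 37/732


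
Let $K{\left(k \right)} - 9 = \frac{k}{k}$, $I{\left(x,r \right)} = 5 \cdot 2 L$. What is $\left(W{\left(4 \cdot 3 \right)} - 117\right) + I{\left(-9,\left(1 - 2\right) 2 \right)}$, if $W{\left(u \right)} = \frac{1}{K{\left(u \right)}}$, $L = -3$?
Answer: $- \frac{1469}{10} \approx -146.9$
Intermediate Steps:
$I{\left(x,r \right)} = -30$ ($I{\left(x,r \right)} = 5 \cdot 2 \left(-3\right) = 10 \left(-3\right) = -30$)
$K{\left(k \right)} = 10$ ($K{\left(k \right)} = 9 + \frac{k}{k} = 9 + 1 = 10$)
$W{\left(u \right)} = \frac{1}{10}$
$\left(W{\left(4 \cdot 3 \right)} - 117\right) + I{\left(-9,\left(1 - 2\right) 2 \right)} = \left(\frac{1}{10} - 117\right) - 30 = - \frac{1169}{10} - 30 = - \frac{1469}{10}$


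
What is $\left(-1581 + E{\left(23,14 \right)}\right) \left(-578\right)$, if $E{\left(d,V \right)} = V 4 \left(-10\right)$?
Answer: $1237498$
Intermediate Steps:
$E{\left(d,V \right)} = - 40 V$ ($E{\left(d,V \right)} = 4 V \left(-10\right) = - 40 V$)
$\left(-1581 + E{\left(23,14 \right)}\right) \left(-578\right) = \left(-1581 - 560\right) \left(-578\right) = \left(-2141\right) \left(-578\right) = 1237498$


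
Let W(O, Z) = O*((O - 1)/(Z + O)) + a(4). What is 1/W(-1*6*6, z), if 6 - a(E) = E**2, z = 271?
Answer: -235/1018 ≈ -0.23084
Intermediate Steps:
a(E) = 6 - E**2
W(O, Z) = -10 + O*(-1 + O)/(O + Z) (W(O, Z) = O*((O - 1)/(Z + O)) + (6 - 1*4**2) = O*((-1 + O)/(O + Z)) + (6 - 1*16) = O*((-1 + O)/(O + Z)) + (6 - 16) = O*(-1 + O)/(O + Z) - 10 = -10 + O*(-1 + O)/(O + Z))
1/W(-1*6*6, z) = 1/(((-1*6*6)**2 - 11*(-1*6)*6 - 10*271)/(-1*6*6 + 271)) = 1/(((-6*6)**2 - (-66)*6 - 2710)/(-6*6 + 271)) = 1/(((-36)**2 - 11*(-36) - 2710)/(-36 + 271)) = 1/((1296 + 396 - 2710)/235) = 1/((1/235)*(-1018)) = 1/(-1018/235) = -235/1018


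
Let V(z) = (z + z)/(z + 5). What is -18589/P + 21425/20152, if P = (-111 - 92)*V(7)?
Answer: 78554417/987448 ≈ 79.553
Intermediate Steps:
V(z) = 2*z/(5 + z) (V(z) = (2*z)/(5 + z) = 2*z/(5 + z))
P = -1421/6 (P = (-111 - 92)*(2*7/(5 + 7)) = -406*7/12 = -203*7/6 = -1421/6 ≈ -236.83)
-18589/P + 21425/20152 = -18589/(-1421/6) + 21425/20152 = -18589*(-6/1421) + 21425*(1/20152) = 3846/49 + 21425/20152 = 78554417/987448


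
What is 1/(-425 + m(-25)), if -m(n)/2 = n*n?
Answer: -1/1675 ≈ -0.00059702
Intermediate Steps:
m(n) = -2*n**2 (m(n) = -2*n*n = -2*n**2)
1/(-425 + m(-25)) = 1/(-425 - 2*(-25)**2) = 1/(-425 - 2*625) = 1/(-425 - 1250) = 1/(-1675) = -1/1675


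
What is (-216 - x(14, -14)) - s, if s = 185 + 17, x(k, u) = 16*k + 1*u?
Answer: -628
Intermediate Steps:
x(k, u) = u + 16*k (x(k, u) = 16*k + u = u + 16*k)
s = 202
(-216 - x(14, -14)) - s = (-216 - (-14 + 16*14)) - 1*202 = (-216 - (-14 + 224)) - 202 = (-216 - 1*210) - 202 = (-216 - 210) - 202 = -426 - 202 = -628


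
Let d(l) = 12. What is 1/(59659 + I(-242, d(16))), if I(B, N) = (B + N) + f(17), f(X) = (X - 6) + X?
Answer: 1/59457 ≈ 1.6819e-5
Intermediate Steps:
f(X) = -6 + 2*X (f(X) = (-6 + X) + X = -6 + 2*X)
I(B, N) = 28 + B + N (I(B, N) = (B + N) + (-6 + 2*17) = (B + N) + (-6 + 34) = (B + N) + 28 = 28 + B + N)
1/(59659 + I(-242, d(16))) = 1/(59659 + (28 - 242 + 12)) = 1/(59659 - 202) = 1/59457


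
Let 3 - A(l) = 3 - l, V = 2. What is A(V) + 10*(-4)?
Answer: -38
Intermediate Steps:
A(l) = l (A(l) = 3 - (3 - l) = 3 + (-3 + l) = l)
A(V) + 10*(-4) = 2 + 10*(-4) = 2 - 40 = -38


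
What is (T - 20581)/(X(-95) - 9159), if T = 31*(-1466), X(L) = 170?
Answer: 66027/8989 ≈ 7.3453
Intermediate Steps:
T = -45446
(T - 20581)/(X(-95) - 9159) = (-45446 - 20581)/(170 - 9159) = -66027/(-8989) = -66027*(-1/8989) = 66027/8989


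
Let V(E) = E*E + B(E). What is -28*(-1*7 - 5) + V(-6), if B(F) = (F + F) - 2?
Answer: 358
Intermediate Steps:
B(F) = -2 + 2*F (B(F) = 2*F - 2 = -2 + 2*F)
V(E) = -2 + E**2 + 2*E (V(E) = E*E + (-2 + 2*E) = E**2 + (-2 + 2*E) = -2 + E**2 + 2*E)
-28*(-1*7 - 5) + V(-6) = -28*(-1*7 - 5) + (-2 + (-6)**2 + 2*(-6)) = -28*(-7 - 5) + (-2 + 36 - 12) = -28*(-12) + 22 = 336 + 22 = 358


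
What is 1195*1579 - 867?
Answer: 1886038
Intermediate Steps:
1195*1579 - 867 = 1886905 - 867 = 1886038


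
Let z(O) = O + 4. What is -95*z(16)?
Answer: -1900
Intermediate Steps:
z(O) = 4 + O
-95*z(16) = -95*(4 + 16) = -95*20 = -1900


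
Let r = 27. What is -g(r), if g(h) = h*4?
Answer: -108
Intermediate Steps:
g(h) = 4*h
-g(r) = -4*27 = -1*108 = -108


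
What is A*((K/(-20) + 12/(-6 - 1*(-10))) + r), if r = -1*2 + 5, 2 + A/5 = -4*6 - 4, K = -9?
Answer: -1935/2 ≈ -967.50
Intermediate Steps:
A = -150 (A = -10 + 5*(-4*6 - 4) = -10 + 5*(-24 - 4) = -10 + 5*(-28) = -10 - 140 = -150)
r = 3 (r = -2 + 5 = 3)
A*((K/(-20) + 12/(-6 - 1*(-10))) + r) = -150*((-9/(-20) + 12/(-6 - 1*(-10))) + 3) = -150*((-9*(-1/20) + 12/(-6 + 10)) + 3) = -150*((9/20 + 12/4) + 3) = -150*((9/20 + 12*(1/4)) + 3) = -150*((9/20 + 3) + 3) = -150*(69/20 + 3) = -150*129/20 = -1935/2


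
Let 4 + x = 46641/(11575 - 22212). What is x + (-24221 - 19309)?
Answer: -463117799/10637 ≈ -43538.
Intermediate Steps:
x = -89189/10637 (x = -4 + 46641/(11575 - 22212) = -4 + 46641/(-10637) = -4 + 46641*(-1/10637) = -4 - 46641/10637 = -89189/10637 ≈ -8.3848)
x + (-24221 - 19309) = -89189/10637 + (-24221 - 19309) = -89189/10637 - 43530 = -463117799/10637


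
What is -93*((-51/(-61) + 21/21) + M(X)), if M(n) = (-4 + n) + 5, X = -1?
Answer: -10416/61 ≈ -170.75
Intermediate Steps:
M(n) = 1 + n
-93*((-51/(-61) + 21/21) + M(X)) = -93*((-51/(-61) + 21/21) + (1 - 1)) = -93*((-51*(-1/61) + 21*(1/21)) + 0) = -93*((51/61 + 1) + 0) = -93*(112/61 + 0) = -93*112/61 = -10416/61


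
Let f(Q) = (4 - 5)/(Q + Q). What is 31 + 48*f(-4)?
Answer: 37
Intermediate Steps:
f(Q) = -1/(2*Q)
31 + 48*f(-4) = 31 + 48*(-1/2/(-4)) = 31 + 48*(-1/2*(-1/4)) = 31 + 48*(1/8) = 31 + 6 = 37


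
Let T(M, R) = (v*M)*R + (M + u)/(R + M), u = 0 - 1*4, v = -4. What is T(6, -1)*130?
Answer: 3172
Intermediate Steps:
u = -4 (u = 0 - 4 = -4)
T(M, R) = (-4 + M)/(M + R) - 4*M*R (T(M, R) = (-4*M)*R + (M - 4)/(R + M) = -4*M*R + (-4 + M)/(M + R) = (-4 + M)/(M + R) - 4*M*R)
T(6, -1)*130 = ((-4 + 6 - 4*6*(-1)**2 - 4*(-1)*6**2)/(6 - 1))*130 = ((-4 + 6 - 4*6*1 - 4*(-1)*36)/5)*130 = ((-4 + 6 - 24 + 144)/5)*130 = ((1/5)*122)*130 = (122/5)*130 = 3172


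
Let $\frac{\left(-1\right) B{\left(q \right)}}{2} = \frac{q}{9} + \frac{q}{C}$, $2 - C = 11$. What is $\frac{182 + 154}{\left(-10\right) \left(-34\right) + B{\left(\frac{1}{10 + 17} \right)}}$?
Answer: $\frac{84}{85} \approx 0.98824$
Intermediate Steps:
$C = -9$ ($C = 2 - 11 = -9$)
$B{\left(q \right)} = 0$ ($B{\left(q \right)} = - 2 \left(\frac{q}{9} + \frac{q}{-9}\right) = - 2 \left(q \frac{1}{9} + q \left(- \frac{1}{9}\right)\right) = - 2 \left(\frac{q}{9} - \frac{q}{9}\right) = \left(-2\right) 0 = 0$)
$\frac{182 + 154}{\left(-10\right) \left(-34\right) + B{\left(\frac{1}{10 + 17} \right)}} = \frac{182 + 154}{\left(-10\right) \left(-34\right) + 0} = \frac{336}{340 + 0} = \frac{336}{340} = 336 \cdot \frac{1}{340} = \frac{84}{85}$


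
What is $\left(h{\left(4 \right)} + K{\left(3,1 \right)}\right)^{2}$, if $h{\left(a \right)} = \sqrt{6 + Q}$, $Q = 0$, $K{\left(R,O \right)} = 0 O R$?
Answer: $6$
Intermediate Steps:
$K{\left(R,O \right)} = 0$ ($K{\left(R,O \right)} = 0 R = 0$)
$h{\left(a \right)} = \sqrt{6}$ ($h{\left(a \right)} = \sqrt{6 + 0} = \sqrt{6}$)
$\left(h{\left(4 \right)} + K{\left(3,1 \right)}\right)^{2} = \left(\sqrt{6} + 0\right)^{2} = \left(\sqrt{6}\right)^{2} = 6$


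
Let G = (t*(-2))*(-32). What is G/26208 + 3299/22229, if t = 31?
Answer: 4080079/18205551 ≈ 0.22411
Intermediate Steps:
G = 1984 (G = (31*(-2))*(-32) = -62*(-32) = 1984)
G/26208 + 3299/22229 = 1984/26208 + 3299/22229 = 1984*(1/26208) + 3299*(1/22229) = 62/819 + 3299/22229 = 4080079/18205551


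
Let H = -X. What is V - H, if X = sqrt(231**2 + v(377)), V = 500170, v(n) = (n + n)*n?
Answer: 500170 + sqrt(337619) ≈ 5.0075e+5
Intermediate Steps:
v(n) = 2*n**2 (v(n) = (2*n)*n = 2*n**2)
X = sqrt(337619) (X = sqrt(231**2 + 2*377**2) = sqrt(53361 + 2*142129) = sqrt(53361 + 284258) = sqrt(337619) ≈ 581.05)
H = -sqrt(337619) ≈ -581.05
V - H = 500170 - (-1)*sqrt(337619) = 500170 + sqrt(337619)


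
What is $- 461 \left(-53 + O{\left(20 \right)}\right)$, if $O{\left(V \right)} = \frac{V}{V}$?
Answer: $23972$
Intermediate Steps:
$O{\left(V \right)} = 1$
$- 461 \left(-53 + O{\left(20 \right)}\right) = - 461 \left(-53 + 1\right) = \left(-461\right) \left(-52\right) = 23972$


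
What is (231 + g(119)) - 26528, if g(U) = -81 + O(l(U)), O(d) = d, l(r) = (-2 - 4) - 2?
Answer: -26386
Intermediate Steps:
l(r) = -8 (l(r) = -6 - 2 = -8)
g(U) = -89 (g(U) = -81 - 8 = -89)
(231 + g(119)) - 26528 = (231 - 89) - 26528 = 142 - 26528 = -26386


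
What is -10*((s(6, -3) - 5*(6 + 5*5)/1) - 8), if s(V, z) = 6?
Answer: 1570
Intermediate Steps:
-10*((s(6, -3) - 5*(6 + 5*5)/1) - 8) = -10*((6 - 5*(6 + 5*5)/1) - 8) = -10*((6 - 5*(6 + 25)) - 8) = -10*((6 - 155) - 8) = -10*(-149 - 8) = -10*(-157) = 1570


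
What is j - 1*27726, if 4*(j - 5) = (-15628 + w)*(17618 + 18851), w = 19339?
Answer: 135225575/4 ≈ 3.3806e+7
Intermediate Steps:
j = 135336479/4 (j = 5 + ((-15628 + 19339)*(17618 + 18851))/4 = 5 + (3711*36469)/4 = 5 + (¼)*135336459 = 5 + 135336459/4 = 135336479/4 ≈ 3.3834e+7)
j - 1*27726 = 135336479/4 - 1*27726 = 135336479/4 - 27726 = 135225575/4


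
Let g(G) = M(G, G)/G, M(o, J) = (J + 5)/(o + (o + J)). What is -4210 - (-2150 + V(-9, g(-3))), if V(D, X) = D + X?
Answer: -55379/27 ≈ -2051.1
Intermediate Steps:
M(o, J) = (5 + J)/(J + 2*o) (M(o, J) = (5 + J)/(o + (J + o)) = (5 + J)/(J + 2*o))
g(G) = (5 + G)/(3*G²) (g(G) = ((5 + G)/(G + 2*G))/G = ((5 + G)/((3*G)))/G = ((1/(3*G))*(5 + G))/G = ((5 + G)/(3*G))/G = (5 + G)/(3*G²))
-4210 - (-2150 + V(-9, g(-3))) = -4210 - (-2150 + (-9 + (⅓)*(5 - 3)/(-3)²)) = -4210 - (-2150 + (-9 + (⅓)*(⅑)*2)) = -4210 - (-2150 + (-9 + 2/27)) = -4210 - (-2150 - 241/27) = -4210 - 1*(-58291/27) = -4210 + 58291/27 = -55379/27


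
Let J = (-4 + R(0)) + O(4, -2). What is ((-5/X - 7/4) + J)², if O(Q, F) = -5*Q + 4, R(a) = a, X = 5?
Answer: 8281/16 ≈ 517.56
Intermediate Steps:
O(Q, F) = 4 - 5*Q
J = -20 (J = (-4 + 0) + (4 - 5*4) = -4 + (4 - 20) = -4 - 16 = -20)
((-5/X - 7/4) + J)² = ((-5/5 - 7/4) - 20)² = ((-5*⅕ - 7*¼) - 20)² = ((-1 - 7/4) - 20)² = (-11/4 - 20)² = (-91/4)² = 8281/16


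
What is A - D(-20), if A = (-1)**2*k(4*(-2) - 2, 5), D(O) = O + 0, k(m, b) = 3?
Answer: 23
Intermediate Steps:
D(O) = O
A = 3 (A = (-1)**2*3 = 1*3 = 3)
A - D(-20) = 3 - 1*(-20) = 3 + 20 = 23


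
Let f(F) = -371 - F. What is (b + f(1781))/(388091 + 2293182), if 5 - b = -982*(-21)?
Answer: -22769/2681273 ≈ -0.0084919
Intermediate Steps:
b = -20617 (b = 5 - (-982)*(-21) = 5 - 1*20622 = 5 - 20622 = -20617)
(b + f(1781))/(388091 + 2293182) = (-20617 + (-371 - 1*1781))/(388091 + 2293182) = (-20617 + (-371 - 1781))/2681273 = (-20617 - 2152)*(1/2681273) = -22769*1/2681273 = -22769/2681273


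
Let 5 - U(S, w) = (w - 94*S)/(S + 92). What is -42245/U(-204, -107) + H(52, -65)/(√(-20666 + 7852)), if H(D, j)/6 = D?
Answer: -4731440/19629 - 156*I*√12814/6407 ≈ -241.04 - 2.7562*I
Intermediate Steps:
U(S, w) = 5 - (w - 94*S)/(92 + S) (U(S, w) = 5 - (w - 94*S)/(S + 92) = 5 - (w - 94*S)/(92 + S))
H(D, j) = 6*D
-42245/U(-204, -107) + H(52, -65)/(√(-20666 + 7852)) = -42245*(92 - 204)/(460 - 1*(-107) + 99*(-204)) + (6*52)/(√(-20666 + 7852)) = -42245*(-112/(460 + 107 - 20196)) + 312/(√(-12814)) = -42245/((-1/112*(-19629))) + 312/((I*√12814)) = -42245/19629/112 + 312*(-I*√12814/12814) = -42245*112/19629 - 156*I*√12814/6407 = -4731440/19629 - 156*I*√12814/6407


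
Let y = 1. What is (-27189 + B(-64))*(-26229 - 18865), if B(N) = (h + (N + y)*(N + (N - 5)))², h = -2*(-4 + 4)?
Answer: -3164717302488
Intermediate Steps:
h = 0 (h = -2*0 = 0)
B(N) = (1 + N)²*(-5 + 2*N)² (B(N) = (0 + (N + 1)*(N + (N - 5)))² = (0 + (1 + N)*(N + (-5 + N)))² = (0 + (1 + N)*(-5 + 2*N))² = ((1 + N)*(-5 + 2*N))² = (1 + N)²*(-5 + 2*N)²)
(-27189 + B(-64))*(-26229 - 18865) = (-27189 + (-5 - 3*(-64) + 2*(-64)²)²)*(-26229 - 18865) = (-27189 + (-5 + 192 + 2*4096)²)*(-45094) = (-27189 + (-5 + 192 + 8192)²)*(-45094) = (-27189 + 8379²)*(-45094) = (-27189 + 70207641)*(-45094) = 70180452*(-45094) = -3164717302488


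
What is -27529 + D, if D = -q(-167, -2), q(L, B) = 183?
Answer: -27712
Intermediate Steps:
D = -183 (D = -1*183 = -183)
-27529 + D = -27529 - 183 = -27712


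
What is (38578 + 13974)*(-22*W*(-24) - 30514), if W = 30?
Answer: -771148048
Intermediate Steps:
(38578 + 13974)*(-22*W*(-24) - 30514) = (38578 + 13974)*(-22*30*(-24) - 30514) = 52552*(-660*(-24) - 30514) = 52552*(15840 - 30514) = 52552*(-14674) = -771148048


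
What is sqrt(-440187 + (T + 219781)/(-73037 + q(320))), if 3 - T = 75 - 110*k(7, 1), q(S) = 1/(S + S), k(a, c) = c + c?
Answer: I*sqrt(961802640701635558907)/46743679 ≈ 663.47*I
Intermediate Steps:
k(a, c) = 2*c
q(S) = 1/(2*S)
T = 148 (T = 3 - (75 - 220) = 3 - 1*(-145) = 3 + 145 = 148)
sqrt(-440187 + (T + 219781)/(-73037 + q(320))) = sqrt(-440187 + (148 + 219781)/(-73037 + (1/2)/320)) = sqrt(-440187 + 219929/(-73037 + (1/2)*(1/320))) = sqrt(-440187 + 219929/(-73037 + 1/640)) = sqrt(-440187 + 219929/(-46743679/640)) = sqrt(-440187 + 219929*(-640/46743679)) = sqrt(-440187 - 140754560/46743679) = sqrt(-20576100582533/46743679) = I*sqrt(961802640701635558907)/46743679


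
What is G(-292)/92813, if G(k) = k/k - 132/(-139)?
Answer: 271/12901007 ≈ 2.1006e-5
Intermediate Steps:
G(k) = 271/139 (G(k) = 1 - 132*(-1/139) = 1 + 132/139 = 271/139)
G(-292)/92813 = (271/139)/92813 = (271/139)*(1/92813) = 271/12901007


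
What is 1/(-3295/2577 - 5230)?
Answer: -2577/13481005 ≈ -0.00019116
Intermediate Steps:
1/(-3295/2577 - 5230) = 1/(-13481005/2577) = -2577/13481005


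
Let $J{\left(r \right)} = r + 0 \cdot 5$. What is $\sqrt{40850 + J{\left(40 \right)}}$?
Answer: $\sqrt{40890} \approx 202.21$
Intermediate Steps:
$J{\left(r \right)} = r$ ($J{\left(r \right)} = r + 0 = r$)
$\sqrt{40850 + J{\left(40 \right)}} = \sqrt{40850 + 40} = \sqrt{40890}$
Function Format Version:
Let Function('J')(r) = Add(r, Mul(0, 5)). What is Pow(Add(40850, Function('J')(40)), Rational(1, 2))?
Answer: Pow(40890, Rational(1, 2)) ≈ 202.21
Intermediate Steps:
Function('J')(r) = r (Function('J')(r) = Add(r, 0) = r)
Pow(Add(40850, Function('J')(40)), Rational(1, 2)) = Pow(Add(40850, 40), Rational(1, 2)) = Pow(40890, Rational(1, 2))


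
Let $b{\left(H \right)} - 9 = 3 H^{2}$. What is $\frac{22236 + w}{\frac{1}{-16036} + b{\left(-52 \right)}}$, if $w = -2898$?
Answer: $\frac{310104168}{130228355} \approx 2.3812$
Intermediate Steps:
$b{\left(H \right)} = 9 + 3 H^{2}$
$\frac{22236 + w}{\frac{1}{-16036} + b{\left(-52 \right)}} = \frac{22236 - 2898}{\frac{1}{-16036} + \left(9 + 3 \left(-52\right)^{2}\right)} = \frac{19338}{- \frac{1}{16036} + \left(9 + 3 \cdot 2704\right)} = \frac{19338}{- \frac{1}{16036} + \left(9 + 8112\right)} = \frac{19338}{- \frac{1}{16036} + 8121} = \frac{19338}{\frac{130228355}{16036}} = 19338 \cdot \frac{16036}{130228355} = \frac{310104168}{130228355}$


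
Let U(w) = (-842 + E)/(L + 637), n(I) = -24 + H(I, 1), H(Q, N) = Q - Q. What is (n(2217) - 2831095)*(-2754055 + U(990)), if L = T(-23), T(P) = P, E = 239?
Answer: 4787394973817387/614 ≈ 7.7971e+12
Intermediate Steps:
L = -23
H(Q, N) = 0
n(I) = -24 (n(I) = -24 + 0 = -24)
U(w) = -603/614 (U(w) = (-842 + 239)/(-23 + 637) = -603/614)
(n(2217) - 2831095)*(-2754055 + U(990)) = (-24 - 2831095)*(-2754055 - 603/614) = -2831119*(-1690990373/614) = 4787394973817387/614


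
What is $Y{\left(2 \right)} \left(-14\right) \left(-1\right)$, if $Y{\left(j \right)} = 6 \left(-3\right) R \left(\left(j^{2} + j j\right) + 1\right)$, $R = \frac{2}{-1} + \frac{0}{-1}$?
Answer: $4536$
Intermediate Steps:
$R = -2$ ($R = 2 \left(-1\right) + 0 \left(-1\right) = -2 + 0 = -2$)
$Y{\left(j \right)} = 36 + 72 j^{2}$ ($Y{\left(j \right)} = 6 \left(-3\right) \left(-2\right) \left(\left(j^{2} + j j\right) + 1\right) = \left(-18\right) \left(-2\right) \left(\left(j^{2} + j^{2}\right) + 1\right) = 36 \left(2 j^{2} + 1\right) = 36 \left(1 + 2 j^{2}\right) = 36 + 72 j^{2}$)
$Y{\left(2 \right)} \left(-14\right) \left(-1\right) = \left(36 + 72 \cdot 2^{2}\right) \left(-14\right) \left(-1\right) = \left(36 + 72 \cdot 4\right) \left(-14\right) \left(-1\right) = \left(36 + 288\right) \left(-14\right) \left(-1\right) = 324 \left(-14\right) \left(-1\right) = \left(-4536\right) \left(-1\right) = 4536$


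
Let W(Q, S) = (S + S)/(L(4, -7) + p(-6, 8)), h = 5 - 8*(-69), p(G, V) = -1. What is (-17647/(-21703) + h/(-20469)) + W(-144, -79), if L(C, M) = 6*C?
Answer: -62159774650/10217490261 ≈ -6.0837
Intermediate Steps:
h = 557 (h = 5 + 552 = 557)
W(Q, S) = 2*S/23 (W(Q, S) = (S + S)/(6*4 - 1) = (2*S)/(24 - 1) = (2*S)/23 = (2*S)*(1/23) = 2*S/23)
(-17647/(-21703) + h/(-20469)) + W(-144, -79) = (-17647/(-21703) + 557/(-20469)) + (2/23)*(-79) = (-17647*(-1/21703) + 557*(-1/20469)) - 158/23 = (17647/21703 - 557/20469) - 158/23 = 349127872/444238707 - 158/23 = -62159774650/10217490261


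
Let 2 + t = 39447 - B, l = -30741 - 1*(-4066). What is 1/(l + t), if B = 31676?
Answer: -1/18906 ≈ -5.2893e-5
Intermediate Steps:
l = -26675 (l = -30741 + 4066 = -26675)
t = 7769 (t = -2 + (39447 - 1*31676) = -2 + (39447 - 31676) = -2 + 7771 = 7769)
1/(l + t) = 1/(-26675 + 7769) = 1/(-18906) = -1/18906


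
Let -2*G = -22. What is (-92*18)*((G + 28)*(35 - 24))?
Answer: -710424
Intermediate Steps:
G = 11 (G = -½*(-22) = 11)
(-92*18)*((G + 28)*(35 - 24)) = (-92*18)*((11 + 28)*(35 - 24)) = -64584*11 = -1656*429 = -710424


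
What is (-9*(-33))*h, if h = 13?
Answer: 3861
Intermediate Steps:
(-9*(-33))*h = -9*(-33)*13 = 297*13 = 3861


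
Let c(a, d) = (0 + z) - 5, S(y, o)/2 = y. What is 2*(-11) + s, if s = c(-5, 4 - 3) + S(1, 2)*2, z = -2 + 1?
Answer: -24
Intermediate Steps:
z = -1
S(y, o) = 2*y
c(a, d) = -6 (c(a, d) = (0 - 1) - 5 = -1 - 5 = -6)
s = -2 (s = -6 + (2*1)*2 = -6 + 2*2 = -6 + 4 = -2)
2*(-11) + s = 2*(-11) - 2 = -22 - 2 = -24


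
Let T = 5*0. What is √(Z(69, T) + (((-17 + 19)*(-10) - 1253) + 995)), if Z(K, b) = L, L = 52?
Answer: I*√226 ≈ 15.033*I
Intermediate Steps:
T = 0
Z(K, b) = 52
√(Z(69, T) + (((-17 + 19)*(-10) - 1253) + 995)) = √(52 + (((-17 + 19)*(-10) - 1253) + 995)) = √(52 + ((2*(-10) - 1253) + 995)) = √(52 + ((-20 - 1253) + 995)) = √(52 + (-1273 + 995)) = √(52 - 278) = √(-226) = I*√226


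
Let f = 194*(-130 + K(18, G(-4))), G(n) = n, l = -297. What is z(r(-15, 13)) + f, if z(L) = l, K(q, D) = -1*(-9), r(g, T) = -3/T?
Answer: -23771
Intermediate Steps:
K(q, D) = 9
z(L) = -297
f = -23474 (f = 194*(-130 + 9) = 194*(-121) = -23474)
z(r(-15, 13)) + f = -297 - 23474 = -23771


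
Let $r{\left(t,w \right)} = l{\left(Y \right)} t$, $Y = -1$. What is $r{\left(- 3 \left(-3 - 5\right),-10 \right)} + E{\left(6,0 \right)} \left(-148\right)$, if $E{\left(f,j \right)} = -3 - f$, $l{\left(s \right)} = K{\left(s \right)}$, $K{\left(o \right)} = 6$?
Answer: $1476$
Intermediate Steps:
$l{\left(s \right)} = 6$
$r{\left(t,w \right)} = 6 t$
$r{\left(- 3 \left(-3 - 5\right),-10 \right)} + E{\left(6,0 \right)} \left(-148\right) = 6 \left(- 3 \left(-3 - 5\right)\right) + \left(-3 - 6\right) \left(-148\right) = 6 \left(\left(-3\right) \left(-8\right)\right) + \left(-3 - 6\right) \left(-148\right) = 6 \cdot 24 - -1332 = 144 + 1332 = 1476$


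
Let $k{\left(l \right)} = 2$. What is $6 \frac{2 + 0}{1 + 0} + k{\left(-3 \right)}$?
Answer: $14$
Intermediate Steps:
$6 \frac{2 + 0}{1 + 0} + k{\left(-3 \right)} = 6 \frac{2 + 0}{1 + 0} + 2 = 6 \cdot \frac{2}{1} + 2 = 6 \cdot 2 \cdot 1 + 2 = 6 \cdot 2 + 2 = 12 + 2 = 14$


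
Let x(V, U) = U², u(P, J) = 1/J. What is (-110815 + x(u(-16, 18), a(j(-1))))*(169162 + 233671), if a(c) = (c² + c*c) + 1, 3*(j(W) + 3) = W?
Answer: -3598238902222/81 ≈ -4.4423e+10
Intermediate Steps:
j(W) = -3 + W/3
a(c) = 1 + 2*c² (a(c) = (c² + c²) + 1 = 2*c² + 1 = 1 + 2*c²)
(-110815 + x(u(-16, 18), a(j(-1))))*(169162 + 233671) = (-110815 + (1 + 2*(-3 + (⅓)*(-1))²)²)*(169162 + 233671) = (-110815 + (1 + 2*(-3 - ⅓)²)²)*402833 = (-110815 + (1 + 2*(-10/3)²)²)*402833 = (-110815 + (1 + 2*(100/9))²)*402833 = (-110815 + (1 + 200/9)²)*402833 = (-110815 + (209/9)²)*402833 = (-110815 + 43681/81)*402833 = -8932334/81*402833 = -3598238902222/81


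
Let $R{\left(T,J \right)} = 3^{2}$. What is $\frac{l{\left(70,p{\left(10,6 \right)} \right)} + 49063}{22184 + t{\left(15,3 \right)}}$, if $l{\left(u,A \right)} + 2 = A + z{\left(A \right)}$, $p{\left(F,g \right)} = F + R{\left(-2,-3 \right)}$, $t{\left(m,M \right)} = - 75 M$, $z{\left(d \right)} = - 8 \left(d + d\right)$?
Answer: $\frac{6968}{3137} \approx 2.2212$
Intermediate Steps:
$R{\left(T,J \right)} = 9$
$z{\left(d \right)} = - 16 d$ ($z{\left(d \right)} = - 8 \cdot 2 d = - 16 d$)
$p{\left(F,g \right)} = 9 + F$ ($p{\left(F,g \right)} = F + 9 = 9 + F$)
$l{\left(u,A \right)} = -2 - 15 A$ ($l{\left(u,A \right)} = -2 + \left(A - 16 A\right) = -2 - 15 A$)
$\frac{l{\left(70,p{\left(10,6 \right)} \right)} + 49063}{22184 + t{\left(15,3 \right)}} = \frac{\left(-2 - 15 \left(9 + 10\right)\right) + 49063}{22184 - 225} = \frac{\left(-2 - 285\right) + 49063}{22184 - 225} = \frac{\left(-2 - 285\right) + 49063}{21959} = \left(-287 + 49063\right) \frac{1}{21959} = 48776 \cdot \frac{1}{21959} = \frac{6968}{3137}$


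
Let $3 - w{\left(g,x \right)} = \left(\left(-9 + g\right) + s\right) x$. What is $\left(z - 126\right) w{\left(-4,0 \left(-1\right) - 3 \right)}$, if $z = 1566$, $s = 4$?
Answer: $-34560$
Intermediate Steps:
$w{\left(g,x \right)} = 3 - x \left(-5 + g\right)$ ($w{\left(g,x \right)} = 3 - \left(\left(-9 + g\right) + 4\right) x = 3 - \left(-5 + g\right) x = 3 - x \left(-5 + g\right)$)
$\left(z - 126\right) w{\left(-4,0 \left(-1\right) - 3 \right)} = \left(1566 - 126\right) \left(3 + 5 \left(0 \left(-1\right) - 3\right) - - 4 \left(0 \left(-1\right) - 3\right)\right) = 1440 \left(3 + 5 \left(0 - 3\right) - - 4 \left(0 - 3\right)\right) = 1440 \left(3 + 5 \left(-3\right) - \left(-4\right) \left(-3\right)\right) = 1440 \left(3 - 15 - 12\right) = 1440 \left(-24\right) = -34560$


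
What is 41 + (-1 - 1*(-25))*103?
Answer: 2513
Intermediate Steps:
41 + (-1 - 1*(-25))*103 = 41 + (-1 + 25)*103 = 41 + 24*103 = 41 + 2472 = 2513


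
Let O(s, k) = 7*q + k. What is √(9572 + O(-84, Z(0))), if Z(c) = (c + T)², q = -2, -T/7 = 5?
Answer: √10783 ≈ 103.84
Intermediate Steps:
T = -35 (T = -7*5 = -35)
Z(c) = (-35 + c)² (Z(c) = (c - 35)² = (-35 + c)²)
O(s, k) = -14 + k (O(s, k) = 7*(-2) + k = -14 + k)
√(9572 + O(-84, Z(0))) = √(9572 + (-14 + (-35 + 0)²)) = √(9572 + (-14 + (-35)²)) = √(9572 + (-14 + 1225)) = √(9572 + 1211) = √10783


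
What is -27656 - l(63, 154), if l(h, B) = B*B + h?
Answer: -51435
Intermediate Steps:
l(h, B) = h + B² (l(h, B) = B² + h = h + B²)
-27656 - l(63, 154) = -27656 - (63 + 154²) = -27656 - (63 + 23716) = -27656 - 1*23779 = -27656 - 23779 = -51435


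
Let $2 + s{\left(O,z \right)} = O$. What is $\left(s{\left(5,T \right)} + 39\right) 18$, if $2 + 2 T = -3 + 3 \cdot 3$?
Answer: $756$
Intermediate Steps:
$T = 2$ ($T = -1 + \frac{-3 + 3 \cdot 3}{2} = -1 + \frac{-3 + 9}{2} = -1 + \frac{1}{2} \cdot 6 = -1 + 3 = 2$)
$s{\left(O,z \right)} = -2 + O$
$\left(s{\left(5,T \right)} + 39\right) 18 = \left(\left(-2 + 5\right) + 39\right) 18 = \left(3 + 39\right) 18 = 42 \cdot 18 = 756$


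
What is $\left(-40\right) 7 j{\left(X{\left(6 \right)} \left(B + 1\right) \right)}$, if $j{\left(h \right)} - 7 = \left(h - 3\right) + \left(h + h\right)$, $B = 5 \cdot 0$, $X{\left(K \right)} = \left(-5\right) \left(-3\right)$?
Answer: $-13720$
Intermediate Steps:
$X{\left(K \right)} = 15$
$B = 0$
$j{\left(h \right)} = 4 + 3 h$ ($j{\left(h \right)} = 7 + \left(\left(h - 3\right) + \left(h + h\right)\right) = 7 + \left(\left(-3 + h\right) + 2 h\right) = 7 + \left(-3 + 3 h\right) = 4 + 3 h$)
$\left(-40\right) 7 j{\left(X{\left(6 \right)} \left(B + 1\right) \right)} = \left(-40\right) 7 \left(4 + 3 \cdot 15 \left(0 + 1\right)\right) = - 280 \left(4 + 3 \cdot 15 \cdot 1\right) = - 280 \left(4 + 3 \cdot 15\right) = - 280 \left(4 + 45\right) = \left(-280\right) 49 = -13720$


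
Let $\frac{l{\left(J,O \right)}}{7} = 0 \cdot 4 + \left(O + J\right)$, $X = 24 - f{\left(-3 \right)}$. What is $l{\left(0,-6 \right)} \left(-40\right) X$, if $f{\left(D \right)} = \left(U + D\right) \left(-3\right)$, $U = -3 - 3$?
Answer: $-5040$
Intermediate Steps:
$U = -6$
$f{\left(D \right)} = 18 - 3 D$ ($f{\left(D \right)} = \left(-6 + D\right) \left(-3\right) = 18 - 3 D$)
$X = -3$ ($X = 24 - \left(18 - -9\right) = 24 - \left(18 + 9\right) = 24 - 27 = -3$)
$l{\left(J,O \right)} = 7 J + 7 O$ ($l{\left(J,O \right)} = 7 \left(0 \cdot 4 + \left(O + J\right)\right) = 7 \left(0 + \left(J + O\right)\right) = 7 \left(J + O\right) = 7 J + 7 O$)
$l{\left(0,-6 \right)} \left(-40\right) X = \left(7 \cdot 0 + 7 \left(-6\right)\right) \left(-40\right) \left(-3\right) = \left(0 - 42\right) \left(-40\right) \left(-3\right) = \left(-42\right) \left(-40\right) \left(-3\right) = 1680 \left(-3\right) = -5040$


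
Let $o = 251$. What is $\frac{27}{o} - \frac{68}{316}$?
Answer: $- \frac{2134}{19829} \approx -0.10762$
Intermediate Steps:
$\frac{27}{o} - \frac{68}{316} = \frac{27}{251} - \frac{68}{316} = 27 \cdot \frac{1}{251} - \frac{17}{79} = \frac{27}{251} - \frac{17}{79} = - \frac{2134}{19829}$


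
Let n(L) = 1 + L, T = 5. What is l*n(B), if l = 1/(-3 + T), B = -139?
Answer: -69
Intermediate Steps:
l = ½ (l = 1/(-3 + 5) = 1/2 = ½ ≈ 0.50000)
l*n(B) = (1 - 139)/2 = (½)*(-138) = -69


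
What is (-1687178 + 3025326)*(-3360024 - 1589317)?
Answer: -6622950760468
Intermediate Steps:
(-1687178 + 3025326)*(-3360024 - 1589317) = 1338148*(-4949341) = -6622950760468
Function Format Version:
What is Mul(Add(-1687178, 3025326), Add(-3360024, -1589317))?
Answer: -6622950760468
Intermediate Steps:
Mul(Add(-1687178, 3025326), Add(-3360024, -1589317)) = Mul(1338148, -4949341) = -6622950760468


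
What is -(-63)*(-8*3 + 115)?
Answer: 5733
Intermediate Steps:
-(-63)*(-8*3 + 115) = -(-63)*(-24 + 115) = -(-63)*91 = -1*(-5733) = 5733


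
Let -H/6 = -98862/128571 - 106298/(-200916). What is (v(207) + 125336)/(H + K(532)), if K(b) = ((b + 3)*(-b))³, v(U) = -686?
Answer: -89443199712150/16544410118112906132441761 ≈ -5.4063e-12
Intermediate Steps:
H = 1032686239/717554751 (H = -6*(-98862/128571 - 106298/(-200916)) = -6*(-98862*1/128571 - 106298*(-1/200916)) = -6*(-32954/42857 + 53149/100458) = -6*(-1032686239/4305328506) = 1032686239/717554751 ≈ 1.4392)
K(b) = -b³*(3 + b)³ (K(b) = ((3 + b)*(-b))³ = (-b*(3 + b))³ = -b³*(3 + b)³)
(v(207) + 125336)/(H + K(532)) = (-686 + 125336)/(1032686239/717554751 - 1*532³*(3 + 532)³) = 124650/(1032686239/717554751 - 1*150568768*535³) = 124650/(1032686239/717554751 - 1*150568768*153130375) = 124650/(1032686239/717554751 - 23056651907128000) = 124650/(-16544410118112906132441761/717554751) = 124650*(-717554751/16544410118112906132441761) = -89443199712150/16544410118112906132441761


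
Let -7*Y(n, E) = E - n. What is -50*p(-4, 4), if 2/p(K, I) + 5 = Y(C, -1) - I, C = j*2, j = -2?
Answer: 350/33 ≈ 10.606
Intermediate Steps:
C = -4 (C = -2*2 = -4)
Y(n, E) = -E/7 + n/7 (Y(n, E) = -(E - n)/7 = -E/7 + n/7)
p(K, I) = 2/(-38/7 - I) (p(K, I) = 2/(-5 + ((-⅐*(-1) + (⅐)*(-4)) - I)) = 2/(-5 + ((⅐ - 4/7) - I)) = 2/(-5 + (-3/7 - I)) = 2/(-38/7 - I))
-50*p(-4, 4) = -(-700)/(38 + 7*4) = -(-700)/(38 + 28) = -(-700)/66 = -50*(-7/33) = 350/33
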